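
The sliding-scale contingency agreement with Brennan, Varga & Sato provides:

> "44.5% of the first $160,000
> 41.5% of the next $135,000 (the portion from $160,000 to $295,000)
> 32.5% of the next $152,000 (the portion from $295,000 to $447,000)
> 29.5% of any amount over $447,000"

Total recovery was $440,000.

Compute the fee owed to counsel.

$174,350.00

First $160,000 at 44.5% = $71,200.00
Next $135,000 at 41.5% = $56,025.00
Remaining $145,000 at 32.5% = $47,125.00
Fee: $71,200.00 + $56,025.00 + $47,125.00 = $174,350.00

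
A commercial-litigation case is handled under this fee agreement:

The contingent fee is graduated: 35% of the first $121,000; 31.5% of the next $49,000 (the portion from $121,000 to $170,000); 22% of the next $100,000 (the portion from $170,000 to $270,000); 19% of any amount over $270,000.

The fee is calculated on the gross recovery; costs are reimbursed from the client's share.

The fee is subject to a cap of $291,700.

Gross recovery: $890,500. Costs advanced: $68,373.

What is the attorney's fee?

$197,680.00

Fee base is the gross recovery, $890,500; costs are reimbursed separately.
First $121,000 at 35% = $42,350.00
Next $49,000 at 31.5% = $15,435.00
Next $100,000 at 22% = $22,000.00
Remaining $620,500 at 19% = $117,895.00
Fee: $42,350.00 + $15,435.00 + $22,000.00 + $117,895.00 = $197,680.00
$197,680.00 is under the $291,700 cap.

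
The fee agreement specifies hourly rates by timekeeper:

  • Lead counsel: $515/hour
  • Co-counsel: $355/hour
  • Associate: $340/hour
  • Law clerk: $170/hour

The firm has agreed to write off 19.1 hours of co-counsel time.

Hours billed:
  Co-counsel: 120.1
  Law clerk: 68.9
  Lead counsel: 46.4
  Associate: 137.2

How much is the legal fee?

$118,112.00

Lead counsel: 46.4 × $515 = $23,896.00
Co-counsel: 120.1 × $355 = $42,635.50
Associate: 137.2 × $340 = $46,648.00
Law clerk: 68.9 × $170 = $11,713.00
Subtotal: $124,892.50
Write-off: 19.1 × $355 = $6,780.50
Total: $124,892.50 − $6,780.50 = $118,112.00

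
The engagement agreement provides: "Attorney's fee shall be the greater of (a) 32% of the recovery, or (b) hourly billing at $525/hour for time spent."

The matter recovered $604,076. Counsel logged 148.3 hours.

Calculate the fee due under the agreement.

(a) 32% of $604,076 = $193,304.32
(b) 148.3 × $525 = $77,857.50
The greater is (a): $193,304.32.

$193,304.32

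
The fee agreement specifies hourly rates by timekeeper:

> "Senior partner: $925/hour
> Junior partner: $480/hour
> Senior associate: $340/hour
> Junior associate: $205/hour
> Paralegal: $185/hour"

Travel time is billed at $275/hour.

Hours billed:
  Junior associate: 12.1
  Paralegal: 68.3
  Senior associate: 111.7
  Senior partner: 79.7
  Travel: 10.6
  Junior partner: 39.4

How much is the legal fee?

Senior partner: 79.7 × $925 = $73,722.50
Junior partner: 39.4 × $480 = $18,912.00
Senior associate: 111.7 × $340 = $37,978.00
Junior associate: 12.1 × $205 = $2,480.50
Paralegal: 68.3 × $185 = $12,635.50
Subtotal: $73,722.50 + $18,912.00 + $37,978.00 + $2,480.50 + $12,635.50 = $145,728.50
Travel: 10.6 × $275 = $2,915.00
Total: $145,728.50 + $2,915.00 = $148,643.50

$148,643.50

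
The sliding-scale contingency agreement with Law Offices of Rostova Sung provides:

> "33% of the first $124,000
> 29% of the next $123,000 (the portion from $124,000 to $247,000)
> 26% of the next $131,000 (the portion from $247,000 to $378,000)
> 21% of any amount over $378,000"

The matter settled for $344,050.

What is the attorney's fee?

$101,823.00

First $124,000 at 33% = $40,920.00
Next $123,000 at 29% = $35,670.00
Remaining $97,050 at 26% = $25,233.00
Fee: $40,920.00 + $35,670.00 + $25,233.00 = $101,823.00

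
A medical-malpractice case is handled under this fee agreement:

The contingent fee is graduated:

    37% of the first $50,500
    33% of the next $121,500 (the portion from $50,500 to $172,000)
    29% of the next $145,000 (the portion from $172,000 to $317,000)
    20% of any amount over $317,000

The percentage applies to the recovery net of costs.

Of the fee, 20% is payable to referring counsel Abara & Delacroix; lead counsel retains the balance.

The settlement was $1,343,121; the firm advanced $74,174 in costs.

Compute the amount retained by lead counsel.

$232,975.52

Fee base (net of costs): $1,343,121 − $74,174 = $1,268,947
First $50,500 at 37% = $18,685.00
Next $121,500 at 33% = $40,095.00
Next $145,000 at 29% = $42,050.00
Remaining $951,947 at 20% = $190,389.40
Fee: $18,685.00 + $40,095.00 + $42,050.00 + $190,389.40 = $291,219.40
Referral share: 20% of $291,219.40 = $58,243.88; lead counsel retains $291,219.40 − $58,243.88 = $232,975.52.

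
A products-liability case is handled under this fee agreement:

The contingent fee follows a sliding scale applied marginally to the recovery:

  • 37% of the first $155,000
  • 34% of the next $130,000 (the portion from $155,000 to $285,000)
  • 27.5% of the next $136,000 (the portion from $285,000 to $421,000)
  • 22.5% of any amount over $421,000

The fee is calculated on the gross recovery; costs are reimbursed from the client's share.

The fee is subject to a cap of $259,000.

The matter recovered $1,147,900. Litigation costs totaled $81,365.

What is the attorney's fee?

Fee base is the gross recovery, $1,147,900; costs are reimbursed separately.
First $155,000 at 37% = $57,350.00
Next $130,000 at 34% = $44,200.00
Next $136,000 at 27.5% = $37,400.00
Remaining $726,900 at 22.5% = $163,552.50
Fee: $57,350.00 + $44,200.00 + $37,400.00 + $163,552.50 = $302,502.50
$302,502.50 exceeds the $259,000 cap, so the fee is capped at $259,000.00.

$259,000.00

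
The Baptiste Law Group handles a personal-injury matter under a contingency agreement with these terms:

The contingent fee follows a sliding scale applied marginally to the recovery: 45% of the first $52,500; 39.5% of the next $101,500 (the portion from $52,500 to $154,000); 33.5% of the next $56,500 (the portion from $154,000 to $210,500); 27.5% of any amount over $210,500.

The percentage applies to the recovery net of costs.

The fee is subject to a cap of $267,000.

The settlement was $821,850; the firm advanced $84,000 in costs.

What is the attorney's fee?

$227,666.25

Fee base (net of costs): $821,850 − $84,000 = $737,850
First $52,500 at 45% = $23,625.00
Next $101,500 at 39.5% = $40,092.50
Next $56,500 at 33.5% = $18,927.50
Remaining $527,350 at 27.5% = $145,021.25
Fee: $23,625.00 + $40,092.50 + $18,927.50 + $145,021.25 = $227,666.25
$227,666.25 is under the $267,000 cap.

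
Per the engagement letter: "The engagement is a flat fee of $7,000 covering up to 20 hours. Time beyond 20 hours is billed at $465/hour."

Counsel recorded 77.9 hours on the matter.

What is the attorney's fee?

$33,923.50

Flat fee: $7,000.00
Excess hours: 77.9 − 20 = 57.9
Overrun: 57.9 × $465 = $26,923.50
Total: $7,000.00 + $26,923.50 = $33,923.50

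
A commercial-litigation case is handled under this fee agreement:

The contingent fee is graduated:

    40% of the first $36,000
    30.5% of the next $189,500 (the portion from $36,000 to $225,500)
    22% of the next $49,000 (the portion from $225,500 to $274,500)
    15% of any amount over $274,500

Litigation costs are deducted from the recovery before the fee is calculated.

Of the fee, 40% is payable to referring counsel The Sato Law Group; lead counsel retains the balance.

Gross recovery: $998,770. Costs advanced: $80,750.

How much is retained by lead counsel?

Fee base (net of costs): $998,770 − $80,750 = $918,020
First $36,000 at 40% = $14,400.00
Next $189,500 at 30.5% = $57,797.50
Next $49,000 at 22% = $10,780.00
Remaining $643,520 at 15% = $96,528.00
Fee: $14,400.00 + $57,797.50 + $10,780.00 + $96,528.00 = $179,505.50
Referral share: 40% of $179,505.50 = $71,802.20; lead counsel retains $179,505.50 − $71,802.20 = $107,703.30.

$107,703.30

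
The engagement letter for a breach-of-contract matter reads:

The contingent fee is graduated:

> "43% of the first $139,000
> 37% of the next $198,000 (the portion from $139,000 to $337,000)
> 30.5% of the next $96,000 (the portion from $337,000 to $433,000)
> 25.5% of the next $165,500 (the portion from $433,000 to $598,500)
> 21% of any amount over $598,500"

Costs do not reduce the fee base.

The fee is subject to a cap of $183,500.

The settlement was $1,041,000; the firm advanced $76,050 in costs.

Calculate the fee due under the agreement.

$183,500.00

Fee base is the gross recovery, $1,041,000; costs are reimbursed separately.
First $139,000 at 43% = $59,770.00
Next $198,000 at 37% = $73,260.00
Next $96,000 at 30.5% = $29,280.00
Next $165,500 at 25.5% = $42,202.50
Remaining $442,500 at 21% = $92,925.00
Fee: $59,770.00 + $73,260.00 + $29,280.00 + $42,202.50 + $92,925.00 = $297,437.50
$297,437.50 exceeds the $183,500 cap, so the fee is capped at $183,500.00.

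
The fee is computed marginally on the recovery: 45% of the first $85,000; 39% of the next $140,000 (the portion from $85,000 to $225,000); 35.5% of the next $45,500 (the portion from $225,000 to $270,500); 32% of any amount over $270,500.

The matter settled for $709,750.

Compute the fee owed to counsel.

First $85,000 at 45% = $38,250.00
Next $140,000 at 39% = $54,600.00
Next $45,500 at 35.5% = $16,152.50
Remaining $439,250 at 32% = $140,560.00
Fee: $38,250.00 + $54,600.00 + $16,152.50 + $140,560.00 = $249,562.50

$249,562.50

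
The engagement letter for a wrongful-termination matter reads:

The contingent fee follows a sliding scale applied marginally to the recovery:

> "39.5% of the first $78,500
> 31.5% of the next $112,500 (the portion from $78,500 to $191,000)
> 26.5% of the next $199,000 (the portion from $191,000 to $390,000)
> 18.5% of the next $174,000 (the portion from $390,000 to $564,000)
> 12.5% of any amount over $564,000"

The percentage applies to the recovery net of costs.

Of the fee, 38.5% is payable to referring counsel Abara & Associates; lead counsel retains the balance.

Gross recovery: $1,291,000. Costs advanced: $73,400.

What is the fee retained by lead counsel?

Fee base (net of costs): $1,291,000 − $73,400 = $1,217,600
First $78,500 at 39.5% = $31,007.50
Next $112,500 at 31.5% = $35,437.50
Next $199,000 at 26.5% = $52,735.00
Next $174,000 at 18.5% = $32,190.00
Remaining $653,600 at 12.5% = $81,700.00
Fee: $31,007.50 + $35,437.50 + $52,735.00 + $32,190.00 + $81,700.00 = $233,070.00
Referral share: 38.5% of $233,070.00 = $89,731.95; lead counsel retains $233,070.00 − $89,731.95 = $143,338.05.

$143,338.05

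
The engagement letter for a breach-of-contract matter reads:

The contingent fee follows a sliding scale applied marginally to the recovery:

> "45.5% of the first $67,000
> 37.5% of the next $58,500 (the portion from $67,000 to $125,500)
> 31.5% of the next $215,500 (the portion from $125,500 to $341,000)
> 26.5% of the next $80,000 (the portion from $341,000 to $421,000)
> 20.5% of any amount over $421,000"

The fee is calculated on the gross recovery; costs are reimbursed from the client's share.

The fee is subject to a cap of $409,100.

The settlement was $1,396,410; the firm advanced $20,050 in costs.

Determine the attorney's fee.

$341,464.05

Fee base is the gross recovery, $1,396,410; costs are reimbursed separately.
First $67,000 at 45.5% = $30,485.00
Next $58,500 at 37.5% = $21,937.50
Next $215,500 at 31.5% = $67,882.50
Next $80,000 at 26.5% = $21,200.00
Remaining $975,410 at 20.5% = $199,959.05
Fee: $30,485.00 + $21,937.50 + $67,882.50 + $21,200.00 + $199,959.05 = $341,464.05
$341,464.05 is under the $409,100 cap.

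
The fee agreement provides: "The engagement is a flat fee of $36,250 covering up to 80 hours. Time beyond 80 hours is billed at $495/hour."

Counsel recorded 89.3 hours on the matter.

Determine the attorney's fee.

Flat fee: $36,250.00
Excess hours: 89.3 − 80 = 9.3
Overrun: 9.3 × $495 = $4,603.50
Total: $36,250.00 + $4,603.50 = $40,853.50

$40,853.50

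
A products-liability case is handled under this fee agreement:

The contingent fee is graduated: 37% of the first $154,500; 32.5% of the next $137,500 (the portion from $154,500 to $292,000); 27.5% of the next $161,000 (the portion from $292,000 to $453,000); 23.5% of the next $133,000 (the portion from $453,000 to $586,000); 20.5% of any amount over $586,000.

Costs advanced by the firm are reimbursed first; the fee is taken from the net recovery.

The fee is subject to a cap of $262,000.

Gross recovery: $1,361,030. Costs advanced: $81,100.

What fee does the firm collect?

$262,000.00

Fee base (net of costs): $1,361,030 − $81,100 = $1,279,930
First $154,500 at 37% = $57,165.00
Next $137,500 at 32.5% = $44,687.50
Next $161,000 at 27.5% = $44,275.00
Next $133,000 at 23.5% = $31,255.00
Remaining $693,930 at 20.5% = $142,255.65
Fee: $57,165.00 + $44,687.50 + $44,275.00 + $31,255.00 + $142,255.65 = $319,638.15
$319,638.15 exceeds the $262,000 cap, so the fee is capped at $262,000.00.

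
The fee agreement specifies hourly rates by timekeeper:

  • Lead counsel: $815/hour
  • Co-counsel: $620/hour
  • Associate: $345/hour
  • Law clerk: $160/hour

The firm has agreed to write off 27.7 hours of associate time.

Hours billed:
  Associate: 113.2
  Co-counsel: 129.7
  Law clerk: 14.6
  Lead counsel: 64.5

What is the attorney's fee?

$164,815.00

Lead counsel: 64.5 × $815 = $52,567.50
Co-counsel: 129.7 × $620 = $80,414.00
Associate: 113.2 × $345 = $39,054.00
Law clerk: 14.6 × $160 = $2,336.00
Subtotal: $174,371.50
Write-off: 27.7 × $345 = $9,556.50
Total: $174,371.50 − $9,556.50 = $164,815.00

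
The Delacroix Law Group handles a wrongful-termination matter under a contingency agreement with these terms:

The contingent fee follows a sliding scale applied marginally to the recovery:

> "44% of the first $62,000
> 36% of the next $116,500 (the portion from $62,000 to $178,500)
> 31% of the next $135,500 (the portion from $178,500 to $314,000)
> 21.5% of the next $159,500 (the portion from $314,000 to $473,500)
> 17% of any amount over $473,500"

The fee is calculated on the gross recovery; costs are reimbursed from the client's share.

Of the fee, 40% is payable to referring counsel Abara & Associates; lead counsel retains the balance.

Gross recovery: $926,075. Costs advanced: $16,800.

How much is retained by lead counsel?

Fee base is the gross recovery, $926,075; costs are reimbursed separately.
First $62,000 at 44% = $27,280.00
Next $116,500 at 36% = $41,940.00
Next $135,500 at 31% = $42,005.00
Next $159,500 at 21.5% = $34,292.50
Remaining $452,575 at 17% = $76,937.75
Fee: $27,280.00 + $41,940.00 + $42,005.00 + $34,292.50 + $76,937.75 = $222,455.25
Referral share: 40% of $222,455.25 = $88,982.10; lead counsel retains $222,455.25 − $88,982.10 = $133,473.15.

$133,473.15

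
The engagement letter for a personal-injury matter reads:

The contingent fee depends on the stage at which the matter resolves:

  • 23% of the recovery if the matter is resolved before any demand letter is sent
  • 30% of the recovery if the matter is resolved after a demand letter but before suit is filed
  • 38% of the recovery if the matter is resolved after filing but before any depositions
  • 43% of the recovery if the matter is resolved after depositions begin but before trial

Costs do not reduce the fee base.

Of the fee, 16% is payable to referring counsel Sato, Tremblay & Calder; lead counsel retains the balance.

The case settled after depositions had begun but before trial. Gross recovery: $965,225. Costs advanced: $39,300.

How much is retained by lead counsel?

Fee base is the gross recovery, $965,225; costs are reimbursed separately.
The matter settled after depositions had begun but before trial, so the 43% rate applies.
$965,225 × 43% = $415,046.75
Referral share: 16% of $415,046.75 = $66,407.48; lead counsel retains $415,046.75 − $66,407.48 = $348,639.27.

$348,639.27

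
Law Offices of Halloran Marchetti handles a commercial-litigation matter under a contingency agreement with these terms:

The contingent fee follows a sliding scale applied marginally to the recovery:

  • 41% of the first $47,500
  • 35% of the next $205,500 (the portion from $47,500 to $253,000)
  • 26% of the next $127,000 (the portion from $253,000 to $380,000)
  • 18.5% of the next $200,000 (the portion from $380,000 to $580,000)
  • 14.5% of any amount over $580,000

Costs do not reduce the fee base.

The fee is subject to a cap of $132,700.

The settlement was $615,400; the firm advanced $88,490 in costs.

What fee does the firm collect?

$132,700.00

Fee base is the gross recovery, $615,400; costs are reimbursed separately.
First $47,500 at 41% = $19,475.00
Next $205,500 at 35% = $71,925.00
Next $127,000 at 26% = $33,020.00
Next $200,000 at 18.5% = $37,000.00
Remaining $35,400 at 14.5% = $5,133.00
Fee: $19,475.00 + $71,925.00 + $33,020.00 + $37,000.00 + $5,133.00 = $166,553.00
$166,553.00 exceeds the $132,700 cap, so the fee is capped at $132,700.00.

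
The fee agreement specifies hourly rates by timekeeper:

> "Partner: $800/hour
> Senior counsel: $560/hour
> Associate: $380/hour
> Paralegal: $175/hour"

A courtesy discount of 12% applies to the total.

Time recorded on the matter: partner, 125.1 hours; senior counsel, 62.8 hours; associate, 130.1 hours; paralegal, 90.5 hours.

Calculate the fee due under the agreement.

$176,460.68

Partner: 125.1 × $800 = $100,080.00
Senior counsel: 62.8 × $560 = $35,168.00
Associate: 130.1 × $380 = $49,438.00
Paralegal: 90.5 × $175 = $15,837.50
Subtotal: $200,523.50
Less 12% discount: −$24,062.82
Total: $200,523.50 − $24,062.82 = $176,460.68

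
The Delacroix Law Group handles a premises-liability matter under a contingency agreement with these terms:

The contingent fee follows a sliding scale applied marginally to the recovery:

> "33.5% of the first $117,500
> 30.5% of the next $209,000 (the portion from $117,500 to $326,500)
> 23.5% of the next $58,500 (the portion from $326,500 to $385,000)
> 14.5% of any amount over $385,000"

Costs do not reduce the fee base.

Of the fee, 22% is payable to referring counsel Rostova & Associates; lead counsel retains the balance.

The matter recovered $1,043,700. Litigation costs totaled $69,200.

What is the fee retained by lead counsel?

$165,645.87

Fee base is the gross recovery, $1,043,700; costs are reimbursed separately.
First $117,500 at 33.5% = $39,362.50
Next $209,000 at 30.5% = $63,745.00
Next $58,500 at 23.5% = $13,747.50
Remaining $658,700 at 14.5% = $95,511.50
Fee: $39,362.50 + $63,745.00 + $13,747.50 + $95,511.50 = $212,366.50
Referral share: 22% of $212,366.50 = $46,720.63; lead counsel retains $212,366.50 − $46,720.63 = $165,645.87.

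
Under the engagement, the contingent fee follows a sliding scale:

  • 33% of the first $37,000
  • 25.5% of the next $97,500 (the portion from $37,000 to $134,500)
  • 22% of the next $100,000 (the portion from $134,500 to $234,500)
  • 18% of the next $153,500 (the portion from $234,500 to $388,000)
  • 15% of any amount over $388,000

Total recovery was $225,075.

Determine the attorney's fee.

First $37,000 at 33% = $12,210.00
Next $97,500 at 25.5% = $24,862.50
Remaining $90,575 at 22% = $19,926.50
Fee: $12,210.00 + $24,862.50 + $19,926.50 = $56,999.00

$56,999.00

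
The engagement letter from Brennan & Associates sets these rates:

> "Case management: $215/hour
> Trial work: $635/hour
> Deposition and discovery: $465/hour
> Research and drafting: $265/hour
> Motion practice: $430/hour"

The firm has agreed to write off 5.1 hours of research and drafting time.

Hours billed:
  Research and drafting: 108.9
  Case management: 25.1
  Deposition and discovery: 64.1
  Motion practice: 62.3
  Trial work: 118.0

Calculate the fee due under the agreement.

Case management: 25.1 × $215 = $5,396.50
Trial work: 118.0 × $635 = $74,930.00
Deposition and discovery: 64.1 × $465 = $29,806.50
Research and drafting: 108.9 × $265 = $28,858.50
Motion practice: 62.3 × $430 = $26,789.00
Subtotal: $165,780.50
Write-off: 5.1 × $265 = $1,351.50
Total: $165,780.50 − $1,351.50 = $164,429.00

$164,429.00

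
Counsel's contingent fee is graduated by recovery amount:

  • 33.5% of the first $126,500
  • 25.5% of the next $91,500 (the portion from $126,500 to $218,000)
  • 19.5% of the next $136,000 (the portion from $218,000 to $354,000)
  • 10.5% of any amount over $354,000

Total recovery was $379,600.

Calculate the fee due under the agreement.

$94,918.00

First $126,500 at 33.5% = $42,377.50
Next $91,500 at 25.5% = $23,332.50
Next $136,000 at 19.5% = $26,520.00
Remaining $25,600 at 10.5% = $2,688.00
Fee: $42,377.50 + $23,332.50 + $26,520.00 + $2,688.00 = $94,918.00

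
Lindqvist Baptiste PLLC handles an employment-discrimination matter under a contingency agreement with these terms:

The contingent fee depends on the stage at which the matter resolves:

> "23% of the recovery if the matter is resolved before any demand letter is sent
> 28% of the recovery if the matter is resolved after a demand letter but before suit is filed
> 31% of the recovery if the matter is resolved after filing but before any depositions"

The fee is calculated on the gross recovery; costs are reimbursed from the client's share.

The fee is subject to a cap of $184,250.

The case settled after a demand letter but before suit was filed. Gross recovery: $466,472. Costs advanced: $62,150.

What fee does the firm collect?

Fee base is the gross recovery, $466,472; costs are reimbursed separately.
The matter settled after a demand letter but before suit was filed, so the 28% rate applies.
$466,472 × 28% = $130,612.16
$130,612.16 is under the $184,250 cap.

$130,612.16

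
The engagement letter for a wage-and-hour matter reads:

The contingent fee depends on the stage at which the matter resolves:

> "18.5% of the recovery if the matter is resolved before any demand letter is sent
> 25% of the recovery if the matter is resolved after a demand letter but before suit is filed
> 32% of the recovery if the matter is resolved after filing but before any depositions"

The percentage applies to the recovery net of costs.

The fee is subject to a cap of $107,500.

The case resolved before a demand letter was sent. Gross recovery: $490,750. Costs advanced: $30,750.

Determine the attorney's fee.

$85,100.00

Fee base (net of costs): $490,750 − $30,750 = $460,000
The matter resolved before a demand letter was sent, so the 18.5% rate applies.
$460,000 × 18.5% = $85,100.00
$85,100.00 is under the $107,500 cap.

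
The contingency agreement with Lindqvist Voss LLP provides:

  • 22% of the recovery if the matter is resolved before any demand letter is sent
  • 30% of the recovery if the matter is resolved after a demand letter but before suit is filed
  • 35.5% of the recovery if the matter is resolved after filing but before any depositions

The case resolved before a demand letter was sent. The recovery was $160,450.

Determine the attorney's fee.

The matter resolved before a demand letter was sent, so the 22% rate applies.
$160,450 × 22% = $35,299.00

$35,299.00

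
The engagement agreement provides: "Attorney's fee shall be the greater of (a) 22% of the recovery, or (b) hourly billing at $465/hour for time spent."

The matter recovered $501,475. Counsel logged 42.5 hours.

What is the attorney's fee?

(a) 22% of $501,475 = $110,324.50
(b) 42.5 × $465 = $19,762.50
The greater is (a): $110,324.50.

$110,324.50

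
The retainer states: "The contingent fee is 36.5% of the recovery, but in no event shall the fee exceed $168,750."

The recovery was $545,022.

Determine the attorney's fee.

36.5% of $545,022 = $198,933.03
That exceeds the $168,750 cap, so the fee is capped at $168,750.

$168,750.00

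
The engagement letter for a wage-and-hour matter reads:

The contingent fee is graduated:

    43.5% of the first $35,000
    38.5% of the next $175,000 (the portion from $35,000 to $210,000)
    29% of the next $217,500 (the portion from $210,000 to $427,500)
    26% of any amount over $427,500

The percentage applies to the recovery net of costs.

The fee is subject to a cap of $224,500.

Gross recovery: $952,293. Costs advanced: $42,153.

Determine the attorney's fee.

Fee base (net of costs): $952,293 − $42,153 = $910,140
First $35,000 at 43.5% = $15,225.00
Next $175,000 at 38.5% = $67,375.00
Next $217,500 at 29% = $63,075.00
Remaining $482,640 at 26% = $125,486.40
Fee: $15,225.00 + $67,375.00 + $63,075.00 + $125,486.40 = $271,161.40
$271,161.40 exceeds the $224,500 cap, so the fee is capped at $224,500.00.

$224,500.00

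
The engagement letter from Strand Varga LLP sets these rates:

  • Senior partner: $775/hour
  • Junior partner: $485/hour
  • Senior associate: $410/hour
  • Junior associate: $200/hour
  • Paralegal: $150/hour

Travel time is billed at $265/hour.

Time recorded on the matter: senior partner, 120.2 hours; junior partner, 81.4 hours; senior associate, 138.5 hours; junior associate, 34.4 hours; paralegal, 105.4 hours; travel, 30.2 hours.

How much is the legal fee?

$220,112.00

Senior partner: 120.2 × $775 = $93,155.00
Junior partner: 81.4 × $485 = $39,479.00
Senior associate: 138.5 × $410 = $56,785.00
Junior associate: 34.4 × $200 = $6,880.00
Paralegal: 105.4 × $150 = $15,810.00
Subtotal: $93,155.00 + $39,479.00 + $56,785.00 + $6,880.00 + $15,810.00 = $212,109.00
Travel: 30.2 × $265 = $8,003.00
Total: $212,109.00 + $8,003.00 = $220,112.00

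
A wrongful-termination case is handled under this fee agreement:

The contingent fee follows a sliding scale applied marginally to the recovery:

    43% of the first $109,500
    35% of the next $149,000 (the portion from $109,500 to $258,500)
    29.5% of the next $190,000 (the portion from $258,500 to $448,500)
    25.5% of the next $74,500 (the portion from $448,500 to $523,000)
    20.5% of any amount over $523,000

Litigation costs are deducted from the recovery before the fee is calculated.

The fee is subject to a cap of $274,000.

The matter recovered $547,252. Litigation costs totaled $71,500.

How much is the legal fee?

Fee base (net of costs): $547,252 − $71,500 = $475,752
First $109,500 at 43% = $47,085.00
Next $149,000 at 35% = $52,150.00
Next $190,000 at 29.5% = $56,050.00
Remaining $27,252 at 25.5% = $6,949.26
Fee: $47,085.00 + $52,150.00 + $56,050.00 + $6,949.26 = $162,234.26
$162,234.26 is under the $274,000 cap.

$162,234.26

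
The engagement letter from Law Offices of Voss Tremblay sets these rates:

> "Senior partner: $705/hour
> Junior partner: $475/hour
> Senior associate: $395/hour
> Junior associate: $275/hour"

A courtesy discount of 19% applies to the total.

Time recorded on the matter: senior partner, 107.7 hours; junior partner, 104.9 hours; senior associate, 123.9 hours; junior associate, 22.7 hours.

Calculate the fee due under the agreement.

Senior partner: 107.7 × $705 = $75,928.50
Junior partner: 104.9 × $475 = $49,827.50
Senior associate: 123.9 × $395 = $48,940.50
Junior associate: 22.7 × $275 = $6,242.50
Subtotal: $180,939.00
Less 19% discount: −$34,378.41
Total: $180,939.00 − $34,378.41 = $146,560.59

$146,560.59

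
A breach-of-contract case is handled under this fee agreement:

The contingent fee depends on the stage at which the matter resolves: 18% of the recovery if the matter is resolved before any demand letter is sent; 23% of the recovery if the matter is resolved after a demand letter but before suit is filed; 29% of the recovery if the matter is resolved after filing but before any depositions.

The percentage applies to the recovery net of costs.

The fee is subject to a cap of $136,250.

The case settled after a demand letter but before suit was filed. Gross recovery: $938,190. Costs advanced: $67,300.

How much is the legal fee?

Fee base (net of costs): $938,190 − $67,300 = $870,890
The matter settled after a demand letter but before suit was filed, so the 23% rate applies.
$870,890 × 23% = $200,304.70
$200,304.70 exceeds the $136,250 cap, so the fee is capped at $136,250.00.

$136,250.00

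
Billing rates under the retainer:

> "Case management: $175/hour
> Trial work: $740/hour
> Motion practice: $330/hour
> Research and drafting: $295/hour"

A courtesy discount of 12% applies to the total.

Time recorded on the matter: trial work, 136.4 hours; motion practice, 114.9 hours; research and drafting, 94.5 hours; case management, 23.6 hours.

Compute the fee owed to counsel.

$150,357.24

Case management: 23.6 × $175 = $4,130.00
Trial work: 136.4 × $740 = $100,936.00
Motion practice: 114.9 × $330 = $37,917.00
Research and drafting: 94.5 × $295 = $27,877.50
Subtotal: $170,860.50
Less 12% discount: −$20,503.26
Total: $170,860.50 − $20,503.26 = $150,357.24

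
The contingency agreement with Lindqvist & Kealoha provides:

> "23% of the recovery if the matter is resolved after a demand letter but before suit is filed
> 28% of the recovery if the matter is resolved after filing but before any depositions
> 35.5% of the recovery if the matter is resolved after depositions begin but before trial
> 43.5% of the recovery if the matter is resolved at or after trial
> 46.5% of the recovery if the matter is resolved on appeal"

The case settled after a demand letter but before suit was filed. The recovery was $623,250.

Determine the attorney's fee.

$143,347.50

The matter settled after a demand letter but before suit was filed, so the 23% rate applies.
$623,250 × 23% = $143,347.50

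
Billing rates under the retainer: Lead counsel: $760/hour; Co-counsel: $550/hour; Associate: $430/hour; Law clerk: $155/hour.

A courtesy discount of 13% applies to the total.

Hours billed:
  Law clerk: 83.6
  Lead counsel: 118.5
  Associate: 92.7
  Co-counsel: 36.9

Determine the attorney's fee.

Lead counsel: 118.5 × $760 = $90,060.00
Co-counsel: 36.9 × $550 = $20,295.00
Associate: 92.7 × $430 = $39,861.00
Law clerk: 83.6 × $155 = $12,958.00
Subtotal: $163,174.00
Less 13% discount: −$21,212.62
Total: $163,174.00 − $21,212.62 = $141,961.38

$141,961.38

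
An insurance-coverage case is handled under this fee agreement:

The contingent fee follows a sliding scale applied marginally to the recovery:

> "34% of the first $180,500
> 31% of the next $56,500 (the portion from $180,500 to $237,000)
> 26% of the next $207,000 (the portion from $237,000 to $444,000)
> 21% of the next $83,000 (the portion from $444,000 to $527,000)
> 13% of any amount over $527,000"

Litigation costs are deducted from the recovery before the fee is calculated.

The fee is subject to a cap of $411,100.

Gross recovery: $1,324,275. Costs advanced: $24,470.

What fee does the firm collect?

$250,599.65

Fee base (net of costs): $1,324,275 − $24,470 = $1,299,805
First $180,500 at 34% = $61,370.00
Next $56,500 at 31% = $17,515.00
Next $207,000 at 26% = $53,820.00
Next $83,000 at 21% = $17,430.00
Remaining $772,805 at 13% = $100,464.65
Fee: $61,370.00 + $17,515.00 + $53,820.00 + $17,430.00 + $100,464.65 = $250,599.65
$250,599.65 is under the $411,100 cap.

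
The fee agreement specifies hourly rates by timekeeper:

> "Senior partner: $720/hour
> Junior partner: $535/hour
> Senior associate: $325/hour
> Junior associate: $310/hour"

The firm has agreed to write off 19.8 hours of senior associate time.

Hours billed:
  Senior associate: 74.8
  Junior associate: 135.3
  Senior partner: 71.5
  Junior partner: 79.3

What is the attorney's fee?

Senior partner: 71.5 × $720 = $51,480.00
Junior partner: 79.3 × $535 = $42,425.50
Senior associate: 74.8 × $325 = $24,310.00
Junior associate: 135.3 × $310 = $41,943.00
Subtotal: $160,158.50
Write-off: 19.8 × $325 = $6,435.00
Total: $160,158.50 − $6,435.00 = $153,723.50

$153,723.50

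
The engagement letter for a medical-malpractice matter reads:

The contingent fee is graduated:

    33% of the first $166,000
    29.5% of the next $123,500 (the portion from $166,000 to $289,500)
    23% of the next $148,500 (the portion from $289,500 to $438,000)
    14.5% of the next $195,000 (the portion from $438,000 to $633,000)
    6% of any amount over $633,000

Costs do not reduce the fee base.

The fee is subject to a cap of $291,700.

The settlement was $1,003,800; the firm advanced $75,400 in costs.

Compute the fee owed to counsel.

$175,890.50

Fee base is the gross recovery, $1,003,800; costs are reimbursed separately.
First $166,000 at 33% = $54,780.00
Next $123,500 at 29.5% = $36,432.50
Next $148,500 at 23% = $34,155.00
Next $195,000 at 14.5% = $28,275.00
Remaining $370,800 at 6% = $22,248.00
Fee: $54,780.00 + $36,432.50 + $34,155.00 + $28,275.00 + $22,248.00 = $175,890.50
$175,890.50 is under the $291,700 cap.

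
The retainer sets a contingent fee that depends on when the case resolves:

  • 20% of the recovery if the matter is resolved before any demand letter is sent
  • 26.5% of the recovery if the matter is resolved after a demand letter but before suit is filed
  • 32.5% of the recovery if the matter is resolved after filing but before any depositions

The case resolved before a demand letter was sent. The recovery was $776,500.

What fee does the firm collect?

$155,300.00

The matter resolved before a demand letter was sent, so the 20% rate applies.
$776,500 × 20% = $155,300.00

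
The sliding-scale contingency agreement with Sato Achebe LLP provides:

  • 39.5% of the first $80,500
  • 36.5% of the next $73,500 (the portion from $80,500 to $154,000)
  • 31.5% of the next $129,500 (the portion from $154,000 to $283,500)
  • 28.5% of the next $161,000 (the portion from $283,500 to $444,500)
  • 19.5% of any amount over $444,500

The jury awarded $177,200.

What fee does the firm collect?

$65,933.00

First $80,500 at 39.5% = $31,797.50
Next $73,500 at 36.5% = $26,827.50
Remaining $23,200 at 31.5% = $7,308.00
Fee: $31,797.50 + $26,827.50 + $7,308.00 = $65,933.00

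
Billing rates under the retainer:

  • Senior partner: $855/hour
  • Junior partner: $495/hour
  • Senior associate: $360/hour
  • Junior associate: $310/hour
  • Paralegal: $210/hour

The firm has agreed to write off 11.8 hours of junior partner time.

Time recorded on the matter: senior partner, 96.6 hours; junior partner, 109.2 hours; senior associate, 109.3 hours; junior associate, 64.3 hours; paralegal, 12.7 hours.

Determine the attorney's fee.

$192,754.00

Senior partner: 96.6 × $855 = $82,593.00
Junior partner: 109.2 × $495 = $54,054.00
Senior associate: 109.3 × $360 = $39,348.00
Junior associate: 64.3 × $310 = $19,933.00
Paralegal: 12.7 × $210 = $2,667.00
Subtotal: $198,595.00
Write-off: 11.8 × $495 = $5,841.00
Total: $198,595.00 − $5,841.00 = $192,754.00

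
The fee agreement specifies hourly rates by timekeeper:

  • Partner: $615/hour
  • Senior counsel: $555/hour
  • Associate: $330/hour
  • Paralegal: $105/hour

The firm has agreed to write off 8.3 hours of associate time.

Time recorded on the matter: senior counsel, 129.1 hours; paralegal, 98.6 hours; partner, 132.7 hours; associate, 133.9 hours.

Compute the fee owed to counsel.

$205,062.00

Partner: 132.7 × $615 = $81,610.50
Senior counsel: 129.1 × $555 = $71,650.50
Associate: 133.9 × $330 = $44,187.00
Paralegal: 98.6 × $105 = $10,353.00
Subtotal: $207,801.00
Write-off: 8.3 × $330 = $2,739.00
Total: $207,801.00 − $2,739.00 = $205,062.00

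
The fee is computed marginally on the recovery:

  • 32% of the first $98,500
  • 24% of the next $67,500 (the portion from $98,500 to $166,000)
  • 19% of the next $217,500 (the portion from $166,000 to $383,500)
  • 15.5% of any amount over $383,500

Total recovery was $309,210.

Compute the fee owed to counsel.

$74,929.90

First $98,500 at 32% = $31,520.00
Next $67,500 at 24% = $16,200.00
Remaining $143,210 at 19% = $27,209.90
Fee: $31,520.00 + $16,200.00 + $27,209.90 = $74,929.90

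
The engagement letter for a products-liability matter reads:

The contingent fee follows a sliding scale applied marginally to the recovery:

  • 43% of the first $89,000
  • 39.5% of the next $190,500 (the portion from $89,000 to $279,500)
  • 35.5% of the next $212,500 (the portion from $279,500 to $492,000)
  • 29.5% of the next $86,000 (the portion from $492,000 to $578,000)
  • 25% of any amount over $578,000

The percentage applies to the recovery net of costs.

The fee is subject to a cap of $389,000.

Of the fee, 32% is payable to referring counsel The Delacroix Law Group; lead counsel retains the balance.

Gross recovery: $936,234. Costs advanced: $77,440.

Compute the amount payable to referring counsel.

Fee base (net of costs): $936,234 − $77,440 = $858,794
First $89,000 at 43% = $38,270.00
Next $190,500 at 39.5% = $75,247.50
Next $212,500 at 35.5% = $75,437.50
Next $86,000 at 29.5% = $25,370.00
Remaining $280,794 at 25% = $70,198.50
Fee: $38,270.00 + $75,247.50 + $75,437.50 + $25,370.00 + $70,198.50 = $284,523.50
$284,523.50 is under the $389,000 cap.
Referral share: 32% of $284,523.50 = $91,047.52; lead counsel retains $284,523.50 − $91,047.52 = $193,475.98.

$91,047.52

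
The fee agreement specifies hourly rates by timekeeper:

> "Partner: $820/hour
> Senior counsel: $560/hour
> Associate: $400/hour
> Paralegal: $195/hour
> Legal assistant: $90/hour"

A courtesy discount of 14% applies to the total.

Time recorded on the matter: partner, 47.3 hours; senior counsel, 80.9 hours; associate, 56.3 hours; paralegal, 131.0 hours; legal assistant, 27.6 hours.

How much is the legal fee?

$115,789.54

Partner: 47.3 × $820 = $38,786.00
Senior counsel: 80.9 × $560 = $45,304.00
Associate: 56.3 × $400 = $22,520.00
Paralegal: 131.0 × $195 = $25,545.00
Legal assistant: 27.6 × $90 = $2,484.00
Subtotal: $134,639.00
Less 14% discount: −$18,849.46
Total: $134,639.00 − $18,849.46 = $115,789.54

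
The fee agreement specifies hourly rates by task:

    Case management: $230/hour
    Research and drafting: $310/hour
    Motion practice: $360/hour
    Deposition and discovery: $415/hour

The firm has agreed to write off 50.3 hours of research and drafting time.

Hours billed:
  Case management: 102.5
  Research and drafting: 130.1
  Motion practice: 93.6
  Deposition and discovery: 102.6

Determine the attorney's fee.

Case management: 102.5 × $230 = $23,575.00
Research and drafting: 130.1 × $310 = $40,331.00
Motion practice: 93.6 × $360 = $33,696.00
Deposition and discovery: 102.6 × $415 = $42,579.00
Subtotal: $140,181.00
Write-off: 50.3 × $310 = $15,593.00
Total: $140,181.00 − $15,593.00 = $124,588.00

$124,588.00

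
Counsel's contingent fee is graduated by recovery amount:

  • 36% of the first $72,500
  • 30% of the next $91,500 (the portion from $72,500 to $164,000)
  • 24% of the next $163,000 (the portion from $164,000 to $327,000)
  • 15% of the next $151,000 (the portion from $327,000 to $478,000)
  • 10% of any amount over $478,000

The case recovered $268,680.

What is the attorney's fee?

$78,673.20

First $72,500 at 36% = $26,100.00
Next $91,500 at 30% = $27,450.00
Remaining $104,680 at 24% = $25,123.20
Fee: $26,100.00 + $27,450.00 + $25,123.20 = $78,673.20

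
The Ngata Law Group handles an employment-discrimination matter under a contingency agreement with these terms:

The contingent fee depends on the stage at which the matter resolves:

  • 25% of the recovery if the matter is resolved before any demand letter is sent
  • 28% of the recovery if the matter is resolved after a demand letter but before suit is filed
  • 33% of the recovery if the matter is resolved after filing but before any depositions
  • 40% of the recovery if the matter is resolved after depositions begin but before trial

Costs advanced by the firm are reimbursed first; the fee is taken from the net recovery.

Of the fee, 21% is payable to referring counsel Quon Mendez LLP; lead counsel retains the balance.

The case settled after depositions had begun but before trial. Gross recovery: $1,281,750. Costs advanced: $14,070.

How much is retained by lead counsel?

$400,586.88

Fee base (net of costs): $1,281,750 − $14,070 = $1,267,680
The matter settled after depositions had begun but before trial, so the 40% rate applies.
$1,267,680 × 40% = $507,072.00
Referral share: 21% of $507,072.00 = $106,485.12; lead counsel retains $507,072.00 − $106,485.12 = $400,586.88.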